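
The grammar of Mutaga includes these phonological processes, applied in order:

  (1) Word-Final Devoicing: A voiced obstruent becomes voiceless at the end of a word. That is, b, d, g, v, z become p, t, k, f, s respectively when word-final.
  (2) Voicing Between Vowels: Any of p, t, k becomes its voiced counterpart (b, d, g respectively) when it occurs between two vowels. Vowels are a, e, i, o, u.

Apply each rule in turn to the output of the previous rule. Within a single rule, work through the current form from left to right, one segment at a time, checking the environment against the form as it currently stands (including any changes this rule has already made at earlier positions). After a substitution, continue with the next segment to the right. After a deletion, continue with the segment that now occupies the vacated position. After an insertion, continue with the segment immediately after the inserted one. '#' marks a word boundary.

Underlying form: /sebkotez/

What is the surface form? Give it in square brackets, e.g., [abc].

[sebkodes]

(1) Word-Final Devoicing: [sebkotez] → [sebkotes]
(2) Voicing Between Vowels: [sebkotes] → [sebkodes]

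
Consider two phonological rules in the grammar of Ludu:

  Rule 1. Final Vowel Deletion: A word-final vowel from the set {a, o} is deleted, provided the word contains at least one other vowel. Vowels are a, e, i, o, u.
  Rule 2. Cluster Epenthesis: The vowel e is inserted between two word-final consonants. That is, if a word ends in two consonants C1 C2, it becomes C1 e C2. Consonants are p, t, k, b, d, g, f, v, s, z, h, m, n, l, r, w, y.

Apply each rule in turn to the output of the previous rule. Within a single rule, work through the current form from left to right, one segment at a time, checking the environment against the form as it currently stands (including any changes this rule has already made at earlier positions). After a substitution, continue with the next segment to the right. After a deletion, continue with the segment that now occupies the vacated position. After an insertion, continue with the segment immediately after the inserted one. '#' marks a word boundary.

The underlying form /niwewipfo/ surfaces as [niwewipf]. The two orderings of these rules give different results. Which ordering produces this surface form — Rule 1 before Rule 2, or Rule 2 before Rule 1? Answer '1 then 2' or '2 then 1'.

2 then 1

Order 1 then 2:
  1 Final Vowel Deletion: [niwewipfo] → [niwewipf]
  2 Cluster Epenthesis: [niwewipf] → [niwewipef]
  result: [niwewipef]
Order 2 then 1:
  2 Cluster Epenthesis: no change — [niwewipfo]
  1 Final Vowel Deletion: [niwewipfo] → [niwewipf]
  result: [niwewipf]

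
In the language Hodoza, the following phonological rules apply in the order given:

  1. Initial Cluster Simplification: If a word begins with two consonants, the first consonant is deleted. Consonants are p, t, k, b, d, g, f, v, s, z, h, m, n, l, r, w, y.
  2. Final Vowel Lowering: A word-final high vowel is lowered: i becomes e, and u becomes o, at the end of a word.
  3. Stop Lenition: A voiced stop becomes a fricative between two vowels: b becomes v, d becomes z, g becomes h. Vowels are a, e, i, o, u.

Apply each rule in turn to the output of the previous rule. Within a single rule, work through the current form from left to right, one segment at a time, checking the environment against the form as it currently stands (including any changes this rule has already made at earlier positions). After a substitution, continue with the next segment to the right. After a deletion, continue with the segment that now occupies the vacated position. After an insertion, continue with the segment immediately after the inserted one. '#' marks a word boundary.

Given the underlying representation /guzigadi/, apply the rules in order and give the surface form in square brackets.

1 Initial Cluster Simplification: no change — [guzigadi]
2 Final Vowel Lowering: [guzigadi] → [guzigade]
3 Stop Lenition: [guzigade] → [guzihaze]

[guzihaze]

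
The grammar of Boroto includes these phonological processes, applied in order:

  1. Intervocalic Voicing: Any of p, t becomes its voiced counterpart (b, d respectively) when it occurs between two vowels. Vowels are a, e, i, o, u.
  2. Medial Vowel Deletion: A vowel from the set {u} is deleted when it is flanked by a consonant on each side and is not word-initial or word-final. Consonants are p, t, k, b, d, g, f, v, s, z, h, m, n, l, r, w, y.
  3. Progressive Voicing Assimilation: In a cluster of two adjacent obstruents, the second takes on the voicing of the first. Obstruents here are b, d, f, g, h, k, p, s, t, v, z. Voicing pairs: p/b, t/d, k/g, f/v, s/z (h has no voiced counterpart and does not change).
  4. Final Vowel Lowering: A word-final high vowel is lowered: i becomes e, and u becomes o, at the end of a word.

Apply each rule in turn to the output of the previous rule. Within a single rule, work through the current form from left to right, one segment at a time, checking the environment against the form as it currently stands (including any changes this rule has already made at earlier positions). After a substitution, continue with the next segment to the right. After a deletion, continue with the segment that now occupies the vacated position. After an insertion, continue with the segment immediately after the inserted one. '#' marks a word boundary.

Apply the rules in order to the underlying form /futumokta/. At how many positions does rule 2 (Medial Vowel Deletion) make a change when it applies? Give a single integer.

1 Intervocalic Voicing: [futumokta] → [fudumokta]
2 Medial Vowel Deletion: [fudumokta] → [fdmokta]
3 Progressive Voicing Assimilation: [fdmokta] → [ftmokta]
4 Final Vowel Lowering: no change — [ftmokta]
Rule 2 changed 2 position(s).

2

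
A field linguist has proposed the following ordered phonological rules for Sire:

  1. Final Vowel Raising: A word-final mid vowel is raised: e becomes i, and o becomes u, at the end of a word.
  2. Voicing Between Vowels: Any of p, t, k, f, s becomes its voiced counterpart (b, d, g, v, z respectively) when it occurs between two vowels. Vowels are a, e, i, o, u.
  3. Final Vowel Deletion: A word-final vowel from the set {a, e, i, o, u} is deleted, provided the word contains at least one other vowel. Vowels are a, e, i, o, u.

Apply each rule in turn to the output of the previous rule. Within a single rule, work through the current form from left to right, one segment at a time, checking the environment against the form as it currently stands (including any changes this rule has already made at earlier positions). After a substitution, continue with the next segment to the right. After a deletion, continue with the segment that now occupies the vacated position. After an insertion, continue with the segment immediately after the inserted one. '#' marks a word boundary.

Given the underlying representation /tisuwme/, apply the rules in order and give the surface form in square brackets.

1 Final Vowel Raising: [tisuwme] → [tisuwmi]
2 Voicing Between Vowels: [tisuwmi] → [tizuwmi]
3 Final Vowel Deletion: [tizuwmi] → [tizuwm]

[tizuwm]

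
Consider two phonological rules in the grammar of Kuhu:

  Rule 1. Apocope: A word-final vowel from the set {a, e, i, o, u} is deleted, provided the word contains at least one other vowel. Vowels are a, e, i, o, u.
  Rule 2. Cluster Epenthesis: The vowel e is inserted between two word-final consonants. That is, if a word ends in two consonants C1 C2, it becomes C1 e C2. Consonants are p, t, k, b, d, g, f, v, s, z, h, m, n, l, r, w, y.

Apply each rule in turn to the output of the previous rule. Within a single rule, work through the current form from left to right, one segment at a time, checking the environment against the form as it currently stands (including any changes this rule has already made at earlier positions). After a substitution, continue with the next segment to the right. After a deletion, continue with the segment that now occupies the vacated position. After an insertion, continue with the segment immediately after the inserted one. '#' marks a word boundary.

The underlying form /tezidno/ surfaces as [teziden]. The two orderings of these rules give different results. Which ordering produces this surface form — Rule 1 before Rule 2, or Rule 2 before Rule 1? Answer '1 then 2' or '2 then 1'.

Order 1 then 2:
  1 Apocope: [tezidno] → [tezidn]
  2 Cluster Epenthesis: [tezidn] → [teziden]
  result: [teziden]
Order 2 then 1:
  2 Cluster Epenthesis: no change — [tezidno]
  1 Apocope: [tezidno] → [tezidn]
  result: [tezidn]

1 then 2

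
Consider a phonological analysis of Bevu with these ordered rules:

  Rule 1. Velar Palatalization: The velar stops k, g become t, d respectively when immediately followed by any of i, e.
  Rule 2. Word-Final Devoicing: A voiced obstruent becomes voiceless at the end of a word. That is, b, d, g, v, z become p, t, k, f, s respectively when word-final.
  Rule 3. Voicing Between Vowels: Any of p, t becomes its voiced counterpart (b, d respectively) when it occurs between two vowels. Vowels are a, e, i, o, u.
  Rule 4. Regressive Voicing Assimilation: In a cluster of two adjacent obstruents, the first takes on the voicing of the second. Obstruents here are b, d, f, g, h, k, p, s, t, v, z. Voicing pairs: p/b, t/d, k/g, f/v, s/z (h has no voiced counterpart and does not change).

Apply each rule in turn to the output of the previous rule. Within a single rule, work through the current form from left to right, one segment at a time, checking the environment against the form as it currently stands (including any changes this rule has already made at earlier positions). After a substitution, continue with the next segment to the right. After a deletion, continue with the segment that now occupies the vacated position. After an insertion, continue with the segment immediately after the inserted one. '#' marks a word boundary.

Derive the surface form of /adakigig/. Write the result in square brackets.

[adadidik]

Rule 1 Velar Palatalization: [adakigig] → [adatidig]
Rule 2 Word-Final Devoicing: [adatidig] → [adatidik]
Rule 3 Voicing Between Vowels: [adatidik] → [adadidik]
Rule 4 Regressive Voicing Assimilation: no change — [adadidik]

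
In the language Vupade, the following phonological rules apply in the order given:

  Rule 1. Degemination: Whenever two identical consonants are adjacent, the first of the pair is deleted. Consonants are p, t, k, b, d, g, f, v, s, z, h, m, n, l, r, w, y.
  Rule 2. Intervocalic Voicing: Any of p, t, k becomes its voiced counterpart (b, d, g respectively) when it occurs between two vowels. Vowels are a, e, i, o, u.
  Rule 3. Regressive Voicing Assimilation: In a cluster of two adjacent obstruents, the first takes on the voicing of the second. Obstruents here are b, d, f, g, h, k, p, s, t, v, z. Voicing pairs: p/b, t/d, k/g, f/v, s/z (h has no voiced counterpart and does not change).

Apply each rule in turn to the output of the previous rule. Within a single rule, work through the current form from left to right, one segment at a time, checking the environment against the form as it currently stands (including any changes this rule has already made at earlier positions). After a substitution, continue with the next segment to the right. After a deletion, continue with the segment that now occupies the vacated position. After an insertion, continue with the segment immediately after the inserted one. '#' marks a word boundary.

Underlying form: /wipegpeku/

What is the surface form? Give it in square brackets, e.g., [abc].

Rule 1 Degemination: no change — [wipegpeku]
Rule 2 Intervocalic Voicing: [wipegpeku] → [wibegpegu]
Rule 3 Regressive Voicing Assimilation: [wibegpegu] → [wibekpegu]

[wibekpegu]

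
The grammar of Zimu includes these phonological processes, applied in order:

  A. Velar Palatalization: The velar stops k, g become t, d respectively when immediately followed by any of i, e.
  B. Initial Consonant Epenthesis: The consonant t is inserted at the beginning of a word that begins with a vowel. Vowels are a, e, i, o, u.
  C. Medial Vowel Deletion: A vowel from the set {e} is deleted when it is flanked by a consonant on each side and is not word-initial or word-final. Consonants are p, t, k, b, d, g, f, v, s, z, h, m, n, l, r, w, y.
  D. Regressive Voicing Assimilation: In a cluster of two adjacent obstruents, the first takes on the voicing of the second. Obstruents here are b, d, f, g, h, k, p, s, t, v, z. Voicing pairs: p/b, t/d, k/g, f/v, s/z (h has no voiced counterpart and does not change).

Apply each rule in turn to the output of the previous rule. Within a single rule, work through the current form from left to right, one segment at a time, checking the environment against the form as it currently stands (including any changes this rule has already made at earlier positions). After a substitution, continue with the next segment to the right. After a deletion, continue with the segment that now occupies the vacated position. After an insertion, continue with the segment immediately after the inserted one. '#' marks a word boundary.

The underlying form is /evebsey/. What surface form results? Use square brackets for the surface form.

[dvpsy]

A Velar Palatalization: no change — [evebsey]
B Initial Consonant Epenthesis: [evebsey] → [tevebsey]
C Medial Vowel Deletion: [tevebsey] → [tvbsy]
D Regressive Voicing Assimilation: [tvbsy] → [dvpsy]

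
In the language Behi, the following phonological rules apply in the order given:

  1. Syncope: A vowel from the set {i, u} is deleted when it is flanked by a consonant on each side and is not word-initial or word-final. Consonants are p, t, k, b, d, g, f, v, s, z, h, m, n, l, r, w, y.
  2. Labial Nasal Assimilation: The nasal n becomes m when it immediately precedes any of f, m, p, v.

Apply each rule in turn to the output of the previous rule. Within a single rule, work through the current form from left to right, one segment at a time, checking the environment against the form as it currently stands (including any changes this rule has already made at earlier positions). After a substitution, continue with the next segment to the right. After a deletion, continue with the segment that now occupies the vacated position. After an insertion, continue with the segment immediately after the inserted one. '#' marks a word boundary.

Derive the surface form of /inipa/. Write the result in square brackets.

[impa]

1 Syncope: [inipa] → [inpa]
2 Labial Nasal Assimilation: [inpa] → [impa]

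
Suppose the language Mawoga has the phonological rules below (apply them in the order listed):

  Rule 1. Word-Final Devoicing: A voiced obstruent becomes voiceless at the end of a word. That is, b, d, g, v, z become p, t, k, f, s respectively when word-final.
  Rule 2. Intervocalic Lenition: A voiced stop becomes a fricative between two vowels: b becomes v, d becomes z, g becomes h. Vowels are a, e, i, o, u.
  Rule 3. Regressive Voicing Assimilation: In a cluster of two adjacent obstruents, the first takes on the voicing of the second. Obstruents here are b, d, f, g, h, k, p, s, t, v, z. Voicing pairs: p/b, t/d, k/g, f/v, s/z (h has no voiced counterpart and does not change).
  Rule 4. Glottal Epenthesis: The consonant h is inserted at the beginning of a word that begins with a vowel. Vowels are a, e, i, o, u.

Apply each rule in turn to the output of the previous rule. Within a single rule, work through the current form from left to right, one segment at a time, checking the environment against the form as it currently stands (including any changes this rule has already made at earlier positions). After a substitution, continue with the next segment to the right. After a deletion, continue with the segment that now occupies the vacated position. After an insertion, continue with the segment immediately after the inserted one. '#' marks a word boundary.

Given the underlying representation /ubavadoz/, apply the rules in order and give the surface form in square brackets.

Rule 1 Word-Final Devoicing: [ubavadoz] → [ubavados]
Rule 2 Intervocalic Lenition: [ubavados] → [uvavazos]
Rule 3 Regressive Voicing Assimilation: no change — [uvavazos]
Rule 4 Glottal Epenthesis: [uvavazos] → [huvavazos]

[huvavazos]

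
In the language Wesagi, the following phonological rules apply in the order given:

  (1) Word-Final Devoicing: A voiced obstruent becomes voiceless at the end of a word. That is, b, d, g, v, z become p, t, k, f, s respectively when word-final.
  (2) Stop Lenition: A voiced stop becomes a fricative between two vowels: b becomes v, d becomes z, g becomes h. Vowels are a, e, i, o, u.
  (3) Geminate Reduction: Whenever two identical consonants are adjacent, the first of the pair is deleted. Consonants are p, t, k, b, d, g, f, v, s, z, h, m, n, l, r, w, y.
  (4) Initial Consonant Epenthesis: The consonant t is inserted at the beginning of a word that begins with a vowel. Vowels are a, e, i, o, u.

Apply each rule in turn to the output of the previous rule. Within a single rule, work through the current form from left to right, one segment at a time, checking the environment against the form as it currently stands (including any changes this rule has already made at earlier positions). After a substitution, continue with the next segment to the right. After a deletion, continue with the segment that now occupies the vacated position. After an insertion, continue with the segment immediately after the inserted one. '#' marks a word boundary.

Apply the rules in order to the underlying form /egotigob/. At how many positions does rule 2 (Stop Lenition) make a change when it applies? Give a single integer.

(1) Word-Final Devoicing: [egotigob] → [egotigop]
(2) Stop Lenition: [egotigop] → [ehotihop]
(3) Geminate Reduction: no change — [ehotihop]
(4) Initial Consonant Epenthesis: [ehotihop] → [tehotihop]
Rule 2 changed 2 position(s).

2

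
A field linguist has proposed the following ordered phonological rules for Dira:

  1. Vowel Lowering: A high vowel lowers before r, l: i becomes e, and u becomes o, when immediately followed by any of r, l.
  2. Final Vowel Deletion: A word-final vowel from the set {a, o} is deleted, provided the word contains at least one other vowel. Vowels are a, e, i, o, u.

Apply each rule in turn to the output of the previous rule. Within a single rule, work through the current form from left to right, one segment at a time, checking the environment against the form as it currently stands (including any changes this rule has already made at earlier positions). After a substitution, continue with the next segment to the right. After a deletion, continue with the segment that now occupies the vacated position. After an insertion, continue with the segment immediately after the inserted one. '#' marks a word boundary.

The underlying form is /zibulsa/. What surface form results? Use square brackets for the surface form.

[zibols]

1 Vowel Lowering: [zibulsa] → [zibolsa]
2 Final Vowel Deletion: [zibolsa] → [zibols]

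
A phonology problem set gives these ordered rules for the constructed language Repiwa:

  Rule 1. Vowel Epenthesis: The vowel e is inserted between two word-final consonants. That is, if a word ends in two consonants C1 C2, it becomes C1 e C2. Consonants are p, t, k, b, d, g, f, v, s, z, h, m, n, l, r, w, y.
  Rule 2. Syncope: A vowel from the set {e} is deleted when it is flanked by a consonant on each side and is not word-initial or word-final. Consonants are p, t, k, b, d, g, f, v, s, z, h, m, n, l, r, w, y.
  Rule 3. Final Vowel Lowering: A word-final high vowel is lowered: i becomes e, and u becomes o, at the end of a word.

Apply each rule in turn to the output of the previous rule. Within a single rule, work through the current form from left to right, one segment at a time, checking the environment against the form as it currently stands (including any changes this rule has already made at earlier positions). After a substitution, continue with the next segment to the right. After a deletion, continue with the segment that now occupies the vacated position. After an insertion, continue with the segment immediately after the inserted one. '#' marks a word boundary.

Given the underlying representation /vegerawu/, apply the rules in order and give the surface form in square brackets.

Rule 1 Vowel Epenthesis: no change — [vegerawu]
Rule 2 Syncope: [vegerawu] → [vgrawu]
Rule 3 Final Vowel Lowering: [vgrawu] → [vgrawo]

[vgrawo]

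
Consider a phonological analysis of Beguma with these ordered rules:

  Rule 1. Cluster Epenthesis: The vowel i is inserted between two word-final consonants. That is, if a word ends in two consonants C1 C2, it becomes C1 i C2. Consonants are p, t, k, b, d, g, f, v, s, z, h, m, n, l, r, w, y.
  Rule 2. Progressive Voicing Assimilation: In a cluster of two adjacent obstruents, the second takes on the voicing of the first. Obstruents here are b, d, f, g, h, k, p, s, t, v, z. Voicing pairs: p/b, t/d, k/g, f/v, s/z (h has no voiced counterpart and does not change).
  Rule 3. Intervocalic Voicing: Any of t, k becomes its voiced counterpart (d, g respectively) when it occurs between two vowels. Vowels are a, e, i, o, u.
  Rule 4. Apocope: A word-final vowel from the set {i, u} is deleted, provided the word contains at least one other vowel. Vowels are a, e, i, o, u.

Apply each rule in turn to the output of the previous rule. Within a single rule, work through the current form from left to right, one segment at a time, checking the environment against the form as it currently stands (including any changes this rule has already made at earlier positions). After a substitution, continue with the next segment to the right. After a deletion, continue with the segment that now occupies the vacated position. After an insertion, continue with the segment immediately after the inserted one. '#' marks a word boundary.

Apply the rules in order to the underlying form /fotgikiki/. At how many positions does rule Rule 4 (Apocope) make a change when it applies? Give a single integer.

1

Rule 1 Cluster Epenthesis: no change — [fotgikiki]
Rule 2 Progressive Voicing Assimilation: [fotgikiki] → [fotkikiki]
Rule 3 Intervocalic Voicing: [fotkikiki] → [fotkigigi]
Rule 4 Apocope: [fotkigigi] → [fotkigig]
Rule Rule 4 changed 1 position(s).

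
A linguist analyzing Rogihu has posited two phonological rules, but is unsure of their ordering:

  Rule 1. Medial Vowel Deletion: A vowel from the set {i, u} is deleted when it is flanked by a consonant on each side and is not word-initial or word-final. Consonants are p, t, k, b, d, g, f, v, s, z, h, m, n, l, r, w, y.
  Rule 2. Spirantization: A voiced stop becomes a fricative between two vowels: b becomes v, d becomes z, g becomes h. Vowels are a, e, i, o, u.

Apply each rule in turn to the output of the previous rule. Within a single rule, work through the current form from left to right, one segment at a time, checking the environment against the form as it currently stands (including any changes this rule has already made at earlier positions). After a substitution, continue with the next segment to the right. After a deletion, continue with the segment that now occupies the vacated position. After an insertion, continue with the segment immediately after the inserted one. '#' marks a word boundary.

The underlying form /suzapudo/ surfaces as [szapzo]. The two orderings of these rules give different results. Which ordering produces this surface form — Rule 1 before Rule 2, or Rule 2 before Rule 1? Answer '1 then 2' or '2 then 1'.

Order 1 then 2:
  1 Medial Vowel Deletion: [suzapudo] → [szapdo]
  2 Spirantization: no change — [szapdo]
  result: [szapdo]
Order 2 then 1:
  2 Spirantization: [suzapudo] → [suzapuzo]
  1 Medial Vowel Deletion: [suzapuzo] → [szapzo]
  result: [szapzo]

2 then 1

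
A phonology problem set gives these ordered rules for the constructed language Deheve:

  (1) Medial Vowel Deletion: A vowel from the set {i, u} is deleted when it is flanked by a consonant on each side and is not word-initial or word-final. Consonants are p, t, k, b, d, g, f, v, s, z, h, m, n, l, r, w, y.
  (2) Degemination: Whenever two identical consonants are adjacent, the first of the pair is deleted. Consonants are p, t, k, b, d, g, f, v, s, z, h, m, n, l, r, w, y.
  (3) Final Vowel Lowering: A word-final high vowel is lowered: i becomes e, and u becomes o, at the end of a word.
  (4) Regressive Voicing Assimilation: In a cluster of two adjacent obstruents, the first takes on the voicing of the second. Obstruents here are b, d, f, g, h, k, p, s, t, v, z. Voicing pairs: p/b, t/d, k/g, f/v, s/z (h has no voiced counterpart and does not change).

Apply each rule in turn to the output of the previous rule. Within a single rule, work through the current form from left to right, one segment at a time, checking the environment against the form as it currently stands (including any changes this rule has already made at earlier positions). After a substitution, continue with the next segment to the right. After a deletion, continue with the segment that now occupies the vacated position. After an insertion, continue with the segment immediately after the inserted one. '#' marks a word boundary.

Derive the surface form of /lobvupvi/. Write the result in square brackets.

[lobfbve]

(1) Medial Vowel Deletion: [lobvupvi] → [lobvpvi]
(2) Degemination: no change — [lobvpvi]
(3) Final Vowel Lowering: [lobvpvi] → [lobvpve]
(4) Regressive Voicing Assimilation: [lobvpve] → [lobfbve]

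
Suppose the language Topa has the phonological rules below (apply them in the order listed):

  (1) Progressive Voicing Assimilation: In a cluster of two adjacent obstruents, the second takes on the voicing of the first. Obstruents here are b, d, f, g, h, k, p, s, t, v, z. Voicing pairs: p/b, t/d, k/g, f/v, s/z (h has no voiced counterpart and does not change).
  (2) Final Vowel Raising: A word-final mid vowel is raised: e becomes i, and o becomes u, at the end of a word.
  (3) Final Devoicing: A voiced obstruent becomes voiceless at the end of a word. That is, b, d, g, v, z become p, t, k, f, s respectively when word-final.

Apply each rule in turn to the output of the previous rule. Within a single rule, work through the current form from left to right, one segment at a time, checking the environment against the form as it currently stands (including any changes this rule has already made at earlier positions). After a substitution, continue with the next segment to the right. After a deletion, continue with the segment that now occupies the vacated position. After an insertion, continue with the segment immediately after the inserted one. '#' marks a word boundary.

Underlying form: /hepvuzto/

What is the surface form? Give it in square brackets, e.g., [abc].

(1) Progressive Voicing Assimilation: [hepvuzto] → [hepfuzdo]
(2) Final Vowel Raising: [hepfuzdo] → [hepfuzdu]
(3) Final Devoicing: no change — [hepfuzdu]

[hepfuzdu]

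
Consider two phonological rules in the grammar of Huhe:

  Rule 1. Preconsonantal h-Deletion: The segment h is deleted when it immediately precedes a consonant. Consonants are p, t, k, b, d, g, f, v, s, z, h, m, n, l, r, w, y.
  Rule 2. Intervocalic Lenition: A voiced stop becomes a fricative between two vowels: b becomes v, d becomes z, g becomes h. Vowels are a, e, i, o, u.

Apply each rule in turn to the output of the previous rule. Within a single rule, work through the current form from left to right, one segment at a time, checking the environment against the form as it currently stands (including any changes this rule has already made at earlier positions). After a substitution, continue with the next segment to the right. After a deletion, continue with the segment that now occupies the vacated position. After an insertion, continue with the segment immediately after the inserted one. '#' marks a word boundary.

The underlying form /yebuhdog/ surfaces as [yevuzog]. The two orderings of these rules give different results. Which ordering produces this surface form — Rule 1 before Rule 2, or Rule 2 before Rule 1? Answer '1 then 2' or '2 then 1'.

1 then 2

Order 1 then 2:
  1 Preconsonantal h-Deletion: [yebuhdog] → [yebudog]
  2 Intervocalic Lenition: [yebudog] → [yevuzog]
  result: [yevuzog]
Order 2 then 1:
  2 Intervocalic Lenition: [yebuhdog] → [yevuhdog]
  1 Preconsonantal h-Deletion: [yevuhdog] → [yevudog]
  result: [yevudog]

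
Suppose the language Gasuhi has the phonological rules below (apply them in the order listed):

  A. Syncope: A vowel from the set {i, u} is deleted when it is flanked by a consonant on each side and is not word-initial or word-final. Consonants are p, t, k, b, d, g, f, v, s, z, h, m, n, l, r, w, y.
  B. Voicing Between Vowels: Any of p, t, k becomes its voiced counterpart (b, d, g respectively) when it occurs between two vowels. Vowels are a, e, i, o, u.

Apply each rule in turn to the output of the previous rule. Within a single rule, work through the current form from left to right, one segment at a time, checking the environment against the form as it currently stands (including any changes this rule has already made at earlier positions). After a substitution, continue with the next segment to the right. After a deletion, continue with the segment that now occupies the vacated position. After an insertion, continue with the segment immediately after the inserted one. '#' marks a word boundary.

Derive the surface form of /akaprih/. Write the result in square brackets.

[agaprh]

A Syncope: [akaprih] → [akaprh]
B Voicing Between Vowels: [akaprh] → [agaprh]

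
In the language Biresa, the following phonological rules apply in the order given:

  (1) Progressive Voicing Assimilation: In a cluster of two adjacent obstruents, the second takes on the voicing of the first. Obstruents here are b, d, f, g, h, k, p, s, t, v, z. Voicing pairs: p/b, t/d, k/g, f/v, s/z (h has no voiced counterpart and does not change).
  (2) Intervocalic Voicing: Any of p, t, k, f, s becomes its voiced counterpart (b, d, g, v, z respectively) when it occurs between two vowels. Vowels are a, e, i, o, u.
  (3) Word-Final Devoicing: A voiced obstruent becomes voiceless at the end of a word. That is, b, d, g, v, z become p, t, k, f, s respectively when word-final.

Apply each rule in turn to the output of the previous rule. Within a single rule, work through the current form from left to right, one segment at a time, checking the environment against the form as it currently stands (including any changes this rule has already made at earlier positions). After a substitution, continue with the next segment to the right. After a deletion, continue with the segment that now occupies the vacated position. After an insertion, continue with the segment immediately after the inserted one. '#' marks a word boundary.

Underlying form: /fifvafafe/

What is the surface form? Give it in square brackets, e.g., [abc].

[fiffavave]

(1) Progressive Voicing Assimilation: [fifvafafe] → [fiffafafe]
(2) Intervocalic Voicing: [fiffafafe] → [fiffavave]
(3) Word-Final Devoicing: no change — [fiffavave]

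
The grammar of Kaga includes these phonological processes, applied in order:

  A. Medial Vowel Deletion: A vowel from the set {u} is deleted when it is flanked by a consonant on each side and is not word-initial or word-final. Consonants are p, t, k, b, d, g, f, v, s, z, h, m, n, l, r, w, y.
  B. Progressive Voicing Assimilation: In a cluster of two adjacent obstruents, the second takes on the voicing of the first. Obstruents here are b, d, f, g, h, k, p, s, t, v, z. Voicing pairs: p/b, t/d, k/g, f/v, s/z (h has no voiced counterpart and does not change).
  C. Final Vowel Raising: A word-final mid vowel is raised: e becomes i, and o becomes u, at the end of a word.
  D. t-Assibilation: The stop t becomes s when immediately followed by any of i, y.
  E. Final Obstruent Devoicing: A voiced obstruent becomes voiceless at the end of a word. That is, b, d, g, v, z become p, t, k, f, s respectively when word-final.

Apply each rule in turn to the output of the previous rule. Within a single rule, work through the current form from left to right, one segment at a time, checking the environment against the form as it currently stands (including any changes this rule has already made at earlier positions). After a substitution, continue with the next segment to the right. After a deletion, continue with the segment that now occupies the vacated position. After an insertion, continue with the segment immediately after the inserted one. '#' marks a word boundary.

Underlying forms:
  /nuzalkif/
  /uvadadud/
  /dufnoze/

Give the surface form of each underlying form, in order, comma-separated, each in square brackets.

/nuzalkif/:
  A Medial Vowel Deletion: [nuzalkif] → [nzalkif]
  B Progressive Voicing Assimilation: no change — [nzalkif]
  C Final Vowel Raising: no change — [nzalkif]
  D t-Assibilation: no change — [nzalkif]
  E Final Obstruent Devoicing: no change — [nzalkif]
/uvadadud/:
  A Medial Vowel Deletion: [uvadadud] → [uvadadd]
  B Progressive Voicing Assimilation: no change — [uvadadd]
  C Final Vowel Raising: no change — [uvadadd]
  D t-Assibilation: no change — [uvadadd]
  E Final Obstruent Devoicing: [uvadadd] → [uvadadt]
/dufnoze/:
  A Medial Vowel Deletion: [dufnoze] → [dfnoze]
  B Progressive Voicing Assimilation: [dfnoze] → [dvnoze]
  C Final Vowel Raising: [dvnoze] → [dvnozi]
  D t-Assibilation: no change — [dvnozi]
  E Final Obstruent Devoicing: no change — [dvnozi]

[nzalkif], [uvadadt], [dvnozi]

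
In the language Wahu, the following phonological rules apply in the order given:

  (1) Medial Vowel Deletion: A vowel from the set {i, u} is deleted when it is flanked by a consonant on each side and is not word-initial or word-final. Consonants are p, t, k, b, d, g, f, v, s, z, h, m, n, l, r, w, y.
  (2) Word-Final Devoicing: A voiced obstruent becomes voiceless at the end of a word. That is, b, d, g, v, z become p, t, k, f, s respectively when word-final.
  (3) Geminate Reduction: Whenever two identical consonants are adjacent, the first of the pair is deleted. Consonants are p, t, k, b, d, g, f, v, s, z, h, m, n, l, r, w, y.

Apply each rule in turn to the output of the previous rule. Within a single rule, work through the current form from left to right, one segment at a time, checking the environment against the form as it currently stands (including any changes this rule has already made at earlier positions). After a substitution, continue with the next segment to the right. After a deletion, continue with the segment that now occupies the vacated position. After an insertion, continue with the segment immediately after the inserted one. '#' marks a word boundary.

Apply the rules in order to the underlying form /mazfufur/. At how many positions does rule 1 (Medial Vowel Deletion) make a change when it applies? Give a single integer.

2

(1) Medial Vowel Deletion: [mazfufur] → [mazffr]
(2) Word-Final Devoicing: no change — [mazffr]
(3) Geminate Reduction: [mazffr] → [mazfr]
Rule 1 changed 2 position(s).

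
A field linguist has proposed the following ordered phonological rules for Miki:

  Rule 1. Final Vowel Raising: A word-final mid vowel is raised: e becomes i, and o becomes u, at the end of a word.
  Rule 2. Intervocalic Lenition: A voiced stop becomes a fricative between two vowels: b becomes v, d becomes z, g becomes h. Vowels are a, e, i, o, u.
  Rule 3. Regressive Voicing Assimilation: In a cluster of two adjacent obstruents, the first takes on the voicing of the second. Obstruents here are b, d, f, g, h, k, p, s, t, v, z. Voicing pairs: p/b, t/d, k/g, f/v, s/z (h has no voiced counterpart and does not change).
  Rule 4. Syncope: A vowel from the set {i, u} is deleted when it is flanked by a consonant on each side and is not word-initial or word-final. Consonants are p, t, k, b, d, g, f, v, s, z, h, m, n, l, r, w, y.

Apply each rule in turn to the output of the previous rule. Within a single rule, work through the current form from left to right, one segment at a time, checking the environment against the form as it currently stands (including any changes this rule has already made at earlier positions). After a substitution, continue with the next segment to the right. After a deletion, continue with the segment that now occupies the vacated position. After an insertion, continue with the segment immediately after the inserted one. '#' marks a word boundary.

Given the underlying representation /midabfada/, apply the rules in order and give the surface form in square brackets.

Rule 1 Final Vowel Raising: no change — [midabfada]
Rule 2 Intervocalic Lenition: [midabfada] → [mizabfaza]
Rule 3 Regressive Voicing Assimilation: [mizabfaza] → [mizapfaza]
Rule 4 Syncope: [mizapfaza] → [mzapfaza]

[mzapfaza]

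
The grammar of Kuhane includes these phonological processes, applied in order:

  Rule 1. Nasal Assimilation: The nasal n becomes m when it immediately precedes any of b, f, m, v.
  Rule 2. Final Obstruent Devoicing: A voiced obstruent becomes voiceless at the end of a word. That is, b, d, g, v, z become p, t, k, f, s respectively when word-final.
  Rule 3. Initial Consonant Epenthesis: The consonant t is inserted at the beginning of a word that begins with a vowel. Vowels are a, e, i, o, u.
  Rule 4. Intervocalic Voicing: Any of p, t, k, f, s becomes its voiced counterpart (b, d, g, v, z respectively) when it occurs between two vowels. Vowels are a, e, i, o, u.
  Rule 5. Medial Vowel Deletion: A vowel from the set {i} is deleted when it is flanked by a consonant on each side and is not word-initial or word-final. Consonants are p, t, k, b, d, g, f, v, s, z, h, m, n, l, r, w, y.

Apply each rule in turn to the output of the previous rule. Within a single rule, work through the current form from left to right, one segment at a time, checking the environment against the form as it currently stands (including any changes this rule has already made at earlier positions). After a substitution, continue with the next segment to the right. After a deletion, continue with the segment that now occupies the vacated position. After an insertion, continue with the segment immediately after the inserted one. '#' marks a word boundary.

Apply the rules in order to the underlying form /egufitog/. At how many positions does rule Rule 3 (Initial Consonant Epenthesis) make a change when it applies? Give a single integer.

Rule 1 Nasal Assimilation: no change — [egufitog]
Rule 2 Final Obstruent Devoicing: [egufitog] → [egufitok]
Rule 3 Initial Consonant Epenthesis: [egufitok] → [tegufitok]
Rule 4 Intervocalic Voicing: [tegufitok] → [teguvidok]
Rule 5 Medial Vowel Deletion: [teguvidok] → [teguvdok]
Rule Rule 3 changed 1 position(s).

1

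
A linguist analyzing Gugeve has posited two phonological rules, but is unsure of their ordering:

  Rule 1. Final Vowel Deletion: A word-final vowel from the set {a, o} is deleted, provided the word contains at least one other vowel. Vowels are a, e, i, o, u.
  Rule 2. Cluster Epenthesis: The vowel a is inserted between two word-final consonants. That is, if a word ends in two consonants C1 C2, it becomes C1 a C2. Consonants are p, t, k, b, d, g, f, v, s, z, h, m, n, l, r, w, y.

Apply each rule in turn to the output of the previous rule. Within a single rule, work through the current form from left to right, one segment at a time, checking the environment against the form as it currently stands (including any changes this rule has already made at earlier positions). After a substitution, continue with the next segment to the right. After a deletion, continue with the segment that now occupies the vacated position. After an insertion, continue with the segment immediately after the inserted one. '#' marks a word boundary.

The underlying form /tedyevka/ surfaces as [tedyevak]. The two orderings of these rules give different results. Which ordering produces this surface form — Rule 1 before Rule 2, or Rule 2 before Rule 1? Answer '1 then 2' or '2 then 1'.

Order 1 then 2:
  1 Final Vowel Deletion: [tedyevka] → [tedyevk]
  2 Cluster Epenthesis: [tedyevk] → [tedyevak]
  result: [tedyevak]
Order 2 then 1:
  2 Cluster Epenthesis: no change — [tedyevka]
  1 Final Vowel Deletion: [tedyevka] → [tedyevk]
  result: [tedyevk]

1 then 2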